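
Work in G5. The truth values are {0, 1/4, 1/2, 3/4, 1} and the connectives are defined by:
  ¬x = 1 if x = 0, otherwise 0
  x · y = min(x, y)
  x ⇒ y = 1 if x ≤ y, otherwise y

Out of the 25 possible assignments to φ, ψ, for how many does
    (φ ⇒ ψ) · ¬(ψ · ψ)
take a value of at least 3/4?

1

value 1: 1 assignment (counts)
value 0: 24 assignments
So 1 of the 25 assignments meets the threshold.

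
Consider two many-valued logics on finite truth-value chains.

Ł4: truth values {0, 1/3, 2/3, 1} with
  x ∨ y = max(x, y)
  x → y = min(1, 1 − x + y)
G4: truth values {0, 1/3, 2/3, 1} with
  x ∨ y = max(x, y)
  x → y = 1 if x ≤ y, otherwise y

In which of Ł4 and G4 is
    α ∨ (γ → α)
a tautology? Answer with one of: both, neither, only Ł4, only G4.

In Ł4: at α = 0, γ = 1/3 the value is 2/3 — not a tautology.
In G4: at α = 0, γ = 1/3 the value is 0 — not a tautology.

neither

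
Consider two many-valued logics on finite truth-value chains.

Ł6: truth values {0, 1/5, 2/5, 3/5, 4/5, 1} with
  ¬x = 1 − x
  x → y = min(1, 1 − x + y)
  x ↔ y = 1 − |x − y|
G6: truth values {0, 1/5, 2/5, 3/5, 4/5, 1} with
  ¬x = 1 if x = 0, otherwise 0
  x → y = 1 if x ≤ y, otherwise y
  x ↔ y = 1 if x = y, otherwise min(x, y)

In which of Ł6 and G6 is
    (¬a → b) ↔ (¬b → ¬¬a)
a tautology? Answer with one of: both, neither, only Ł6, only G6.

In Ł6: every assignment gives 1 — tautology.
In G6: at a = 0, b = 1/5 the value is 1/5 — not a tautology.

only Ł6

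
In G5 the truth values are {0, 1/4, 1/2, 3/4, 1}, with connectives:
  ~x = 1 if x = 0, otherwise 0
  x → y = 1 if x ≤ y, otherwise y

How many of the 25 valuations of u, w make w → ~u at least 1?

9

value 1: 9 assignments (counts)
value 0: 16 assignments
So 9 of the 25 assignments meet the threshold.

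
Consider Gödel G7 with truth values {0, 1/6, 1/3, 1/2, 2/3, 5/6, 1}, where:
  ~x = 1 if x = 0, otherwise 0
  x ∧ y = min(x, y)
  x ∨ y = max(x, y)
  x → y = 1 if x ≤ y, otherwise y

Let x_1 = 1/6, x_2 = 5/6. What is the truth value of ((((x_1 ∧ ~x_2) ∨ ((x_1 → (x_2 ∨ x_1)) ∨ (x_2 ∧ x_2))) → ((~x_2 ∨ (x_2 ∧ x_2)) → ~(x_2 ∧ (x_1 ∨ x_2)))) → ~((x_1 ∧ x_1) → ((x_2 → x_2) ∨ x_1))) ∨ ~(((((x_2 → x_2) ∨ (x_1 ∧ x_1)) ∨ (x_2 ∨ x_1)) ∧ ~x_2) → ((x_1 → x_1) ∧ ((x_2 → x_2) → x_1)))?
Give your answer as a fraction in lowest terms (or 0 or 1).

~x_2 = ~5/6 = 0
x_1 ∧ ~x_2 = 1/6 ∧ 0 = 0
x_2 ∨ x_1 = 5/6 ∨ 1/6 = 5/6
x_1 → (x_2 ∨ x_1) = 1/6 → 5/6 = 1
x_2 ∧ x_2 = 5/6 ∧ 5/6 = 5/6
(x_1 → (x_2 ∨ x_1)) ∨ (x_2 ∧ x_2) = 1 ∨ 5/6 = 1
(x_1 ∧ ~x_2) ∨ ((x_1 → (x_2 ∨ x_1)) ∨ (x_2 ∧ x_2)) = 0 ∨ 1 = 1
~x_2 = ~5/6 = 0
x_2 ∧ x_2 = 5/6 ∧ 5/6 = 5/6
~x_2 ∨ (x_2 ∧ x_2) = 0 ∨ 5/6 = 5/6
x_1 ∨ x_2 = 1/6 ∨ 5/6 = 5/6
x_2 ∧ (x_1 ∨ x_2) = 5/6 ∧ 5/6 = 5/6
~(x_2 ∧ (x_1 ∨ x_2)) = ~5/6 = 0
(~x_2 ∨ (x_2 ∧ x_2)) → ~(x_2 ∧ (x_1 ∨ x_2)) = 5/6 → 0 = 0
((x_1 ∧ ~x_2) ∨ ((x_1 → (x_2 ∨ x_1)) ∨ (x_2 ∧ x_2))) → ((~x_2 ∨ (x_2 ∧ x_2)) → ~(x_2 ∧ (x_1 ∨ x_2))) = 1 → 0 = 0
x_1 ∧ x_1 = 1/6 ∧ 1/6 = 1/6
x_2 → x_2 = 5/6 → 5/6 = 1
(x_2 → x_2) ∨ x_1 = 1 ∨ 1/6 = 1
(x_1 ∧ x_1) → ((x_2 → x_2) ∨ x_1) = 1/6 → 1 = 1
~((x_1 ∧ x_1) → ((x_2 → x_2) ∨ x_1)) = ~1 = 0
(((x_1 ∧ ~x_2) ∨ ((x_1 → (x_2 ∨ x_1)) ∨ (x_2 ∧ x_2))) → ((~x_2 ∨ (x_2 ∧ x_2)) → ~(x_2 ∧ (x_1 ∨ x_2)))) → ~((x_1 ∧ x_1) → ((x_2 → x_2) ∨ x_1)) = 0 → 0 = 1
x_2 → x_2 = 5/6 → 5/6 = 1
x_1 ∧ x_1 = 1/6 ∧ 1/6 = 1/6
(x_2 → x_2) ∨ (x_1 ∧ x_1) = 1 ∨ 1/6 = 1
x_2 ∨ x_1 = 5/6 ∨ 1/6 = 5/6
((x_2 → x_2) ∨ (x_1 ∧ x_1)) ∨ (x_2 ∨ x_1) = 1 ∨ 5/6 = 1
~x_2 = ~5/6 = 0
(((x_2 → x_2) ∨ (x_1 ∧ x_1)) ∨ (x_2 ∨ x_1)) ∧ ~x_2 = 1 ∧ 0 = 0
x_1 → x_1 = 1/6 → 1/6 = 1
x_2 → x_2 = 5/6 → 5/6 = 1
(x_2 → x_2) → x_1 = 1 → 1/6 = 1/6
(x_1 → x_1) ∧ ((x_2 → x_2) → x_1) = 1 ∧ 1/6 = 1/6
((((x_2 → x_2) ∨ (x_1 ∧ x_1)) ∨ (x_2 ∨ x_1)) ∧ ~x_2) → ((x_1 → x_1) ∧ ((x_2 → x_2) → x_1)) = 0 → 1/6 = 1
~(((((x_2 → x_2) ∨ (x_1 ∧ x_1)) ∨ (x_2 ∨ x_1)) ∧ ~x_2) → ((x_1 → x_1) ∧ ((x_2 → x_2) → x_1))) = ~1 = 0
((((x_1 ∧ ~x_2) ∨ ((x_1 → (x_2 ∨ x_1)) ∨ (x_2 ∧ x_2))) → ((~x_2 ∨ (x_2 ∧ x_2)) → ~(x_2 ∧ (x_1 ∨ x_2)))) → ~((x_1 ∧ x_1) → ((x_2 → x_2) ∨ x_1))) ∨ ~(((((x_2 → x_2) ∨ (x_1 ∧ x_1)) ∨ (x_2 ∨ x_1)) ∧ ~x_2) → ((x_1 → x_1) ∧ ((x_2 → x_2) → x_1))) = 1 ∨ 0 = 1

1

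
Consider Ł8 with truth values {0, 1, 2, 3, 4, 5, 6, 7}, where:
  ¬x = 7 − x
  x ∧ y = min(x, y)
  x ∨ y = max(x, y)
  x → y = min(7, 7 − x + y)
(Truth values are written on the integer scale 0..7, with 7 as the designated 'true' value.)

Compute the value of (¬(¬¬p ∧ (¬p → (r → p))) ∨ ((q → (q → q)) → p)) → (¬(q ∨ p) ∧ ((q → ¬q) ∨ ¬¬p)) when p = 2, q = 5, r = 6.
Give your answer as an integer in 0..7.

4

¬p = ¬2 = 5
¬¬p = ¬5 = 2
¬p = ¬2 = 5
r → p = 6 → 2 = 3
¬p → (r → p) = 5 → 3 = 5
¬¬p ∧ (¬p → (r → p)) = 2 ∧ 5 = 2
¬(¬¬p ∧ (¬p → (r → p))) = ¬2 = 5
q → q = 5 → 5 = 7
q → (q → q) = 5 → 7 = 7
(q → (q → q)) → p = 7 → 2 = 2
¬(¬¬p ∧ (¬p → (r → p))) ∨ ((q → (q → q)) → p) = 5 ∨ 2 = 5
q ∨ p = 5 ∨ 2 = 5
¬(q ∨ p) = ¬5 = 2
¬q = ¬5 = 2
q → ¬q = 5 → 2 = 4
¬p = ¬2 = 5
¬¬p = ¬5 = 2
(q → ¬q) ∨ ¬¬p = 4 ∨ 2 = 4
¬(q ∨ p) ∧ ((q → ¬q) ∨ ¬¬p) = 2 ∧ 4 = 2
(¬(¬¬p ∧ (¬p → (r → p))) ∨ ((q → (q → q)) → p)) → (¬(q ∨ p) ∧ ((q → ¬q) ∨ ¬¬p)) = 5 → 2 = 4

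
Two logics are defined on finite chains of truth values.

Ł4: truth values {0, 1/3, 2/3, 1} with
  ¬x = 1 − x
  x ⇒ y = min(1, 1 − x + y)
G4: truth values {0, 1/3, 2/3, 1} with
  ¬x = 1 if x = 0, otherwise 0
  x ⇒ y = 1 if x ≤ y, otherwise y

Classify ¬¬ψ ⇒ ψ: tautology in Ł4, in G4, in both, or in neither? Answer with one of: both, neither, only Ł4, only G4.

only Ł4

In Ł4: every assignment gives 1 — tautology.
In G4: at ψ = 1/3 the value is 1/3 — not a tautology.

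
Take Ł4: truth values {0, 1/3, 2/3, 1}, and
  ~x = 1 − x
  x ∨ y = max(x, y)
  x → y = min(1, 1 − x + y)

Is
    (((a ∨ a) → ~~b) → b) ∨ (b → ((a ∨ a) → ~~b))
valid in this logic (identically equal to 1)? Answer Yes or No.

Yes

a = 0, b = 0 ↦ 1
a = 0, b = 1/3 ↦ 1
a = 0, b = 2/3 ↦ 1
a = 0, b = 1 ↦ 1
a = 1/3, b = 0 ↦ 1
a = 1/3, b = 1/3 ↦ 1
a = 1/3, b = 2/3 ↦ 1
a = 1/3, b = 1 ↦ 1
a = 2/3, b = 0 ↦ 1
a = 2/3, b = 1/3 ↦ 1
a = 2/3, b = 2/3 ↦ 1
a = 2/3, b = 1 ↦ 1
a = 1, b = 0 ↦ 1
a = 1, b = 1/3 ↦ 1
a = 1, b = 2/3 ↦ 1
a = 1, b = 1 ↦ 1
Every assignment gives a value ≥ 1.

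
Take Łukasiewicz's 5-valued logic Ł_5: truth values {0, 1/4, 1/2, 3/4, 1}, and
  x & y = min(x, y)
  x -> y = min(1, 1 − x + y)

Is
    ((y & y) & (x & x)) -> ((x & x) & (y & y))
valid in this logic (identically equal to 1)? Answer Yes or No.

At x = 0, y = 1/4, for instance:
y & y = 1/4 & 1/4 = 1/4
x & x = 0 & 0 = 0
(y & y) & (x & x) = 1/4 & 0 = 0
(x & x) & (y & y) = 0 & 1/4 = 0
((y & y) & (x & x)) -> ((x & x) & (y & y)) = 0 -> 0 = 1
and checking the remaining 24 assignments likewise gives ≥ 1 in every case.

Yes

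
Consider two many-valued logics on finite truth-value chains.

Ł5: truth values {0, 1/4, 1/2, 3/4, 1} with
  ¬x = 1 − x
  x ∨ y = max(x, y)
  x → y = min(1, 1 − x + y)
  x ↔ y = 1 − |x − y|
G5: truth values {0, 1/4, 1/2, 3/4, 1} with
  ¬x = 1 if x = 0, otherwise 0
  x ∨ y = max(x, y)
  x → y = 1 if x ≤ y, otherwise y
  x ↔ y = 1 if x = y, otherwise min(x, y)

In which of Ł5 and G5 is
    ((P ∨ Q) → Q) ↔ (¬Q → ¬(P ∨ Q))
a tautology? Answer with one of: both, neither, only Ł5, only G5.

only Ł5

In Ł5: every assignment gives 1 — tautology.
In G5: at P = 1/2, Q = 1/4 the value is 1/4 — not a tautology.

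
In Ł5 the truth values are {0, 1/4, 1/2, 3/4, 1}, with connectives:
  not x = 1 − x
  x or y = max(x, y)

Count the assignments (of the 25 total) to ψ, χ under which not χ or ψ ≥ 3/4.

value 1: 9 assignments (counts)
value 3/4: 7 assignments (counts)
value 1/2: 5 assignments
value 1/4: 3 assignments
value 0: 1 assignment
So 16 of the 25 assignments meet the threshold.

16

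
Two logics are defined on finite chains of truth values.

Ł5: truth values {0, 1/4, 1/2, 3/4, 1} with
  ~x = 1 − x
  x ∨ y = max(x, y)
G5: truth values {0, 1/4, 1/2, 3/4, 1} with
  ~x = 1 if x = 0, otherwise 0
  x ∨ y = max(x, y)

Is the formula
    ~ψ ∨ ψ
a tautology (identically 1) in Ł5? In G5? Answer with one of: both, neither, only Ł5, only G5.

neither

In Ł5: at ψ = 1/4 the value is 3/4 — not a tautology.
In G5: at ψ = 1/4 the value is 1/4 — not a tautology.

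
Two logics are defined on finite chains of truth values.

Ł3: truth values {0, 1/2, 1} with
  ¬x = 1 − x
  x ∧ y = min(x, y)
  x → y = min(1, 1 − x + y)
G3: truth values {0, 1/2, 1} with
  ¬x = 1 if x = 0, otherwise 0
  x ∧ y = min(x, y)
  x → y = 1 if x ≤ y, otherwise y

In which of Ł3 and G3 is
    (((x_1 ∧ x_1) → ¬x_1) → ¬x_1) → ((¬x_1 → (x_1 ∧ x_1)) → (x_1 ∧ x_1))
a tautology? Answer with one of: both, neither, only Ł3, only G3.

In Ł3: every assignment gives 1 — tautology.
In G3: at x_1 = 1/2 the value is 1/2 — not a tautology.

only Ł3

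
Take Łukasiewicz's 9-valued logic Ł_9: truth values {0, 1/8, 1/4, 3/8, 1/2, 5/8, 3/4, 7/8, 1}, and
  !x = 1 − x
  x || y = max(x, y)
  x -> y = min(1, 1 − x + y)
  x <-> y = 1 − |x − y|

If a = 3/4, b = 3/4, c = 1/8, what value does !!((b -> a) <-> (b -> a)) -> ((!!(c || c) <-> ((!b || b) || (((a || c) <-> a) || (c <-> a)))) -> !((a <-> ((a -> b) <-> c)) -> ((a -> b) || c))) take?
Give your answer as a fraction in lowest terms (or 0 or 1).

b -> a = 3/4 -> 3/4 = 1
b -> a = 3/4 -> 3/4 = 1
(b -> a) <-> (b -> a) = 1 <-> 1 = 1
!((b -> a) <-> (b -> a)) = !1 = 0
!!((b -> a) <-> (b -> a)) = !0 = 1
c || c = 1/8 || 1/8 = 1/8
!(c || c) = !1/8 = 7/8
!!(c || c) = !7/8 = 1/8
!b = !3/4 = 1/4
!b || b = 1/4 || 3/4 = 3/4
a || c = 3/4 || 1/8 = 3/4
(a || c) <-> a = 3/4 <-> 3/4 = 1
c <-> a = 1/8 <-> 3/4 = 3/8
((a || c) <-> a) || (c <-> a) = 1 || 3/8 = 1
(!b || b) || (((a || c) <-> a) || (c <-> a)) = 3/4 || 1 = 1
!!(c || c) <-> ((!b || b) || (((a || c) <-> a) || (c <-> a))) = 1/8 <-> 1 = 1/8
a -> b = 3/4 -> 3/4 = 1
(a -> b) <-> c = 1 <-> 1/8 = 1/8
a <-> ((a -> b) <-> c) = 3/4 <-> 1/8 = 3/8
a -> b = 3/4 -> 3/4 = 1
(a -> b) || c = 1 || 1/8 = 1
(a <-> ((a -> b) <-> c)) -> ((a -> b) || c) = 3/8 -> 1 = 1
!((a <-> ((a -> b) <-> c)) -> ((a -> b) || c)) = !1 = 0
(!!(c || c) <-> ((!b || b) || (((a || c) <-> a) || (c <-> a)))) -> !((a <-> ((a -> b) <-> c)) -> ((a -> b) || c)) = 1/8 -> 0 = 7/8
!!((b -> a) <-> (b -> a)) -> ((!!(c || c) <-> ((!b || b) || (((a || c) <-> a) || (c <-> a)))) -> !((a <-> ((a -> b) <-> c)) -> ((a -> b) || c))) = 1 -> 7/8 = 7/8

7/8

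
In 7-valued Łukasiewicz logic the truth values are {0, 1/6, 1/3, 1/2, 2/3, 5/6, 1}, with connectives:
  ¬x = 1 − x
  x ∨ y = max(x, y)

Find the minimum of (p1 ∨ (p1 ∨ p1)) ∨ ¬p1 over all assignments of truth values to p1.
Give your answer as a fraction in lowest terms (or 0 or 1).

Take p1 = 1/2:
p1 ∨ p1 = 1/2 ∨ 1/2 = 1/2
p1 ∨ (p1 ∨ p1) = 1/2 ∨ 1/2 = 1/2
¬p1 = ¬1/2 = 1/2
(p1 ∨ (p1 ∨ p1)) ∨ ¬p1 = 1/2 ∨ 1/2 = 1/2
No assignment yields a value below 1/2, so this is the minimum.

1/2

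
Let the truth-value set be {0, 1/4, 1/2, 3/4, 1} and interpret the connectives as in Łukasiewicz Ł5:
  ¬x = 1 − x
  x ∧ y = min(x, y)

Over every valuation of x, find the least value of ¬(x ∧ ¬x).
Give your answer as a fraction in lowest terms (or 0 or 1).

1/2

Take x = 1/2:
¬x = ¬1/2 = 1/2
x ∧ ¬x = 1/2 ∧ 1/2 = 1/2
¬(x ∧ ¬x) = ¬1/2 = 1/2
No assignment yields a value below 1/2, so this is the minimum.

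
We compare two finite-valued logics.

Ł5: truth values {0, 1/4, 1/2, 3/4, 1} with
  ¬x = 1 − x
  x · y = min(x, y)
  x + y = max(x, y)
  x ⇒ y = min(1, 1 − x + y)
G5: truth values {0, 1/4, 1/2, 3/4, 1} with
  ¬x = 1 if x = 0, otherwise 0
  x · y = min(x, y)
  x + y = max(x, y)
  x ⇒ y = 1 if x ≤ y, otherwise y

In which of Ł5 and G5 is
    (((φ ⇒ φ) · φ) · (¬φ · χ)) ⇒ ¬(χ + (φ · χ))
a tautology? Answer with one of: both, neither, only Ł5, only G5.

In Ł5: at φ = 1/4, χ = 1 the value is 3/4 — not a tautology.
In G5: every assignment gives 1 — tautology.

only G5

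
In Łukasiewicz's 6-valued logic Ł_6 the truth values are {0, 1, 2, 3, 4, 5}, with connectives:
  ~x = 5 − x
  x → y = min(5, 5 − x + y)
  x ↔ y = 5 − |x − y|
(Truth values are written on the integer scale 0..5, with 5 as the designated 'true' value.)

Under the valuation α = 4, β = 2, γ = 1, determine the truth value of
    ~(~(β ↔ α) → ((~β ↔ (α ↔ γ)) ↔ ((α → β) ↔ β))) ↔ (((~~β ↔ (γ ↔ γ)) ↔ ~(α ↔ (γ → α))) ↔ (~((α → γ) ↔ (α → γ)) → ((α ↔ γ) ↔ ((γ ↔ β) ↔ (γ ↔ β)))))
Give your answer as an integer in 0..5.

β ↔ α = 2 ↔ 4 = 3
~(β ↔ α) = ~3 = 2
~β = ~2 = 3
α ↔ γ = 4 ↔ 1 = 2
~β ↔ (α ↔ γ) = 3 ↔ 2 = 4
α → β = 4 → 2 = 3
(α → β) ↔ β = 3 ↔ 2 = 4
(~β ↔ (α ↔ γ)) ↔ ((α → β) ↔ β) = 4 ↔ 4 = 5
~(β ↔ α) → ((~β ↔ (α ↔ γ)) ↔ ((α → β) ↔ β)) = 2 → 5 = 5
~(~(β ↔ α) → ((~β ↔ (α ↔ γ)) ↔ ((α → β) ↔ β))) = ~5 = 0
~β = ~2 = 3
~~β = ~3 = 2
γ ↔ γ = 1 ↔ 1 = 5
~~β ↔ (γ ↔ γ) = 2 ↔ 5 = 2
γ → α = 1 → 4 = 5
α ↔ (γ → α) = 4 ↔ 5 = 4
~(α ↔ (γ → α)) = ~4 = 1
(~~β ↔ (γ ↔ γ)) ↔ ~(α ↔ (γ → α)) = 2 ↔ 1 = 4
α → γ = 4 → 1 = 2
α → γ = 4 → 1 = 2
(α → γ) ↔ (α → γ) = 2 ↔ 2 = 5
~((α → γ) ↔ (α → γ)) = ~5 = 0
α ↔ γ = 4 ↔ 1 = 2
γ ↔ β = 1 ↔ 2 = 4
γ ↔ β = 1 ↔ 2 = 4
(γ ↔ β) ↔ (γ ↔ β) = 4 ↔ 4 = 5
(α ↔ γ) ↔ ((γ ↔ β) ↔ (γ ↔ β)) = 2 ↔ 5 = 2
~((α → γ) ↔ (α → γ)) → ((α ↔ γ) ↔ ((γ ↔ β) ↔ (γ ↔ β))) = 0 → 2 = 5
((~~β ↔ (γ ↔ γ)) ↔ ~(α ↔ (γ → α))) ↔ (~((α → γ) ↔ (α → γ)) → ((α ↔ γ) ↔ ((γ ↔ β) ↔ (γ ↔ β)))) = 4 ↔ 5 = 4
~(~(β ↔ α) → ((~β ↔ (α ↔ γ)) ↔ ((α → β) ↔ β))) ↔ (((~~β ↔ (γ ↔ γ)) ↔ ~(α ↔ (γ → α))) ↔ (~((α → γ) ↔ (α → γ)) → ((α ↔ γ) ↔ ((γ ↔ β) ↔ (γ ↔ β))))) = 0 ↔ 4 = 1

1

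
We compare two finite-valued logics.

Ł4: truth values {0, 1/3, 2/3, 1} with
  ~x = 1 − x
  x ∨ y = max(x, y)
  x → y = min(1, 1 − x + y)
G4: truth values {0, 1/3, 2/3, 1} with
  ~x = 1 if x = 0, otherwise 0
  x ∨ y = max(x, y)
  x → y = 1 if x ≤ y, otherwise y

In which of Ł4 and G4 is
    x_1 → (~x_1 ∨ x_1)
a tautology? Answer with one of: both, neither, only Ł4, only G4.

In Ł4: every assignment gives 1 — tautology.
In G4: every assignment gives 1 — tautology.

both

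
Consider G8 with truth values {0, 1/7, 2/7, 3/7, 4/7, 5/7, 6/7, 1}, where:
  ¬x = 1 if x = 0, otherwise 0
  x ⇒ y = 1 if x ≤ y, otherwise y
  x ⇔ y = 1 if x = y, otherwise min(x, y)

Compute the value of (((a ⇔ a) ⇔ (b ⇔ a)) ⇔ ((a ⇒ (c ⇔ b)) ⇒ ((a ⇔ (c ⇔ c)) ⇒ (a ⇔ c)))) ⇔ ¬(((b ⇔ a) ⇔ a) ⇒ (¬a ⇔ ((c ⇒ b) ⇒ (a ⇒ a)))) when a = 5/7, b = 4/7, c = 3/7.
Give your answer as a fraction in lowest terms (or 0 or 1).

a ⇔ a = 5/7 ⇔ 5/7 = 1
b ⇔ a = 4/7 ⇔ 5/7 = 4/7
(a ⇔ a) ⇔ (b ⇔ a) = 1 ⇔ 4/7 = 4/7
c ⇔ b = 3/7 ⇔ 4/7 = 3/7
a ⇒ (c ⇔ b) = 5/7 ⇒ 3/7 = 3/7
c ⇔ c = 3/7 ⇔ 3/7 = 1
a ⇔ (c ⇔ c) = 5/7 ⇔ 1 = 5/7
a ⇔ c = 5/7 ⇔ 3/7 = 3/7
(a ⇔ (c ⇔ c)) ⇒ (a ⇔ c) = 5/7 ⇒ 3/7 = 3/7
(a ⇒ (c ⇔ b)) ⇒ ((a ⇔ (c ⇔ c)) ⇒ (a ⇔ c)) = 3/7 ⇒ 3/7 = 1
((a ⇔ a) ⇔ (b ⇔ a)) ⇔ ((a ⇒ (c ⇔ b)) ⇒ ((a ⇔ (c ⇔ c)) ⇒ (a ⇔ c))) = 4/7 ⇔ 1 = 4/7
b ⇔ a = 4/7 ⇔ 5/7 = 4/7
(b ⇔ a) ⇔ a = 4/7 ⇔ 5/7 = 4/7
¬a = ¬5/7 = 0
c ⇒ b = 3/7 ⇒ 4/7 = 1
a ⇒ a = 5/7 ⇒ 5/7 = 1
(c ⇒ b) ⇒ (a ⇒ a) = 1 ⇒ 1 = 1
¬a ⇔ ((c ⇒ b) ⇒ (a ⇒ a)) = 0 ⇔ 1 = 0
((b ⇔ a) ⇔ a) ⇒ (¬a ⇔ ((c ⇒ b) ⇒ (a ⇒ a))) = 4/7 ⇒ 0 = 0
¬(((b ⇔ a) ⇔ a) ⇒ (¬a ⇔ ((c ⇒ b) ⇒ (a ⇒ a)))) = ¬0 = 1
(((a ⇔ a) ⇔ (b ⇔ a)) ⇔ ((a ⇒ (c ⇔ b)) ⇒ ((a ⇔ (c ⇔ c)) ⇒ (a ⇔ c)))) ⇔ ¬(((b ⇔ a) ⇔ a) ⇒ (¬a ⇔ ((c ⇒ b) ⇒ (a ⇒ a)))) = 4/7 ⇔ 1 = 4/7

4/7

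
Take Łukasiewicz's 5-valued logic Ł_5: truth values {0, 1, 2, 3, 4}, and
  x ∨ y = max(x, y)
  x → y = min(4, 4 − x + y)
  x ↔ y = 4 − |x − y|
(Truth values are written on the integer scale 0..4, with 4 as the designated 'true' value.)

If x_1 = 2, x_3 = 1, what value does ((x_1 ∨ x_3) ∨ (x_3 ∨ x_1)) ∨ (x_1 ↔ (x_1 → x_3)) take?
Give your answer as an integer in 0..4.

x_1 ∨ x_3 = 2 ∨ 1 = 2
x_3 ∨ x_1 = 1 ∨ 2 = 2
(x_1 ∨ x_3) ∨ (x_3 ∨ x_1) = 2 ∨ 2 = 2
x_1 → x_3 = 2 → 1 = 3
x_1 ↔ (x_1 → x_3) = 2 ↔ 3 = 3
((x_1 ∨ x_3) ∨ (x_3 ∨ x_1)) ∨ (x_1 ↔ (x_1 → x_3)) = 2 ∨ 3 = 3

3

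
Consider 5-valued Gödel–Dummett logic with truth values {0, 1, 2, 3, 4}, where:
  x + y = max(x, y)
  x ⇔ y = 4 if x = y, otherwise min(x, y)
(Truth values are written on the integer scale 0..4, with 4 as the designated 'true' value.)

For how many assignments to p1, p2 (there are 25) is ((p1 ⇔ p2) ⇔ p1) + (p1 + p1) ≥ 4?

15

value 4: 15 assignments (counts)
value 3: 4 assignments
value 2: 3 assignments
value 1: 2 assignments
value 0: 1 assignment
So 15 of the 25 assignments meet the threshold.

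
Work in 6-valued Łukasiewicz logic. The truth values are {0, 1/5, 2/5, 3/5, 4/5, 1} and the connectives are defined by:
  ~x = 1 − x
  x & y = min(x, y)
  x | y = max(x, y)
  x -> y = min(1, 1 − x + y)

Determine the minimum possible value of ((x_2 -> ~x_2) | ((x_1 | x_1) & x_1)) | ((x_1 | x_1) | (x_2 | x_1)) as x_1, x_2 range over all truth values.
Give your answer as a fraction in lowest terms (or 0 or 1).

Take x_1 = 0, x_2 = 3/5:
~x_2 = ~3/5 = 2/5
x_2 -> ~x_2 = 3/5 -> 2/5 = 4/5
x_1 | x_1 = 0 | 0 = 0
(x_1 | x_1) & x_1 = 0 & 0 = 0
(x_2 -> ~x_2) | ((x_1 | x_1) & x_1) = 4/5 | 0 = 4/5
x_1 | x_1 = 0 | 0 = 0
x_2 | x_1 = 3/5 | 0 = 3/5
(x_1 | x_1) | (x_2 | x_1) = 0 | 3/5 = 3/5
((x_2 -> ~x_2) | ((x_1 | x_1) & x_1)) | ((x_1 | x_1) | (x_2 | x_1)) = 4/5 | 3/5 = 4/5
No assignment yields a value below 4/5, so this is the minimum.

4/5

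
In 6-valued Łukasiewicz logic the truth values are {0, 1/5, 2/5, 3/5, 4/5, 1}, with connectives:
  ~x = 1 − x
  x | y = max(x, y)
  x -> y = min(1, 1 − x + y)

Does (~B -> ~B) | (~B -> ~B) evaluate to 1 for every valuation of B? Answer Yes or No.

Yes

B = 0 ↦ 1
B = 1/5 ↦ 1
B = 2/5 ↦ 1
B = 3/5 ↦ 1
B = 4/5 ↦ 1
B = 1 ↦ 1
Every assignment gives a value ≥ 1.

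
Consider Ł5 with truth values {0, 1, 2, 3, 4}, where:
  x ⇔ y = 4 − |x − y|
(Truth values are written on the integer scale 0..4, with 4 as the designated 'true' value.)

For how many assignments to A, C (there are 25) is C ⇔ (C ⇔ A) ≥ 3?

14

value 4: 7 assignments (counts)
value 3: 7 assignments (counts)
value 2: 6 assignments
value 1: 3 assignments
value 0: 2 assignments
So 14 of the 25 assignments meet the threshold.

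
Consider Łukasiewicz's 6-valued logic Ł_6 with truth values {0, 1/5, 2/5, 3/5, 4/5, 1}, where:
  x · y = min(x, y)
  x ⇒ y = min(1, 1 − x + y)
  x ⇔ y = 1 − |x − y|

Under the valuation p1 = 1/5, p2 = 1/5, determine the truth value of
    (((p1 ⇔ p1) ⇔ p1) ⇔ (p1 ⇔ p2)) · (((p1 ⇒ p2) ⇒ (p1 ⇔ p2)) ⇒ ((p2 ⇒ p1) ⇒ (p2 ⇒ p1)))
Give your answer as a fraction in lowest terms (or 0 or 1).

1/5

p1 ⇔ p1 = 1/5 ⇔ 1/5 = 1
(p1 ⇔ p1) ⇔ p1 = 1 ⇔ 1/5 = 1/5
p1 ⇔ p2 = 1/5 ⇔ 1/5 = 1
((p1 ⇔ p1) ⇔ p1) ⇔ (p1 ⇔ p2) = 1/5 ⇔ 1 = 1/5
p1 ⇒ p2 = 1/5 ⇒ 1/5 = 1
p1 ⇔ p2 = 1/5 ⇔ 1/5 = 1
(p1 ⇒ p2) ⇒ (p1 ⇔ p2) = 1 ⇒ 1 = 1
p2 ⇒ p1 = 1/5 ⇒ 1/5 = 1
p2 ⇒ p1 = 1/5 ⇒ 1/5 = 1
(p2 ⇒ p1) ⇒ (p2 ⇒ p1) = 1 ⇒ 1 = 1
((p1 ⇒ p2) ⇒ (p1 ⇔ p2)) ⇒ ((p2 ⇒ p1) ⇒ (p2 ⇒ p1)) = 1 ⇒ 1 = 1
(((p1 ⇔ p1) ⇔ p1) ⇔ (p1 ⇔ p2)) · (((p1 ⇒ p2) ⇒ (p1 ⇔ p2)) ⇒ ((p2 ⇒ p1) ⇒ (p2 ⇒ p1))) = 1/5 · 1 = 1/5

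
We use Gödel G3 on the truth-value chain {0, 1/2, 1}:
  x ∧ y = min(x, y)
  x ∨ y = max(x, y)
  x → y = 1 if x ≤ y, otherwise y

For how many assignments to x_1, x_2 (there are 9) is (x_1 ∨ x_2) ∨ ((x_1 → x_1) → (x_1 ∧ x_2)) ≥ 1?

x_1 = 0, x_2 = 0 ↦ 0  <
x_1 = 0, x_2 = 1/2 ↦ 1/2  <
x_1 = 0, x_2 = 1 ↦ 1  ≥
x_1 = 1/2, x_2 = 0 ↦ 1/2  <
x_1 = 1/2, x_2 = 1/2 ↦ 1/2  <
x_1 = 1/2, x_2 = 1 ↦ 1  ≥
x_1 = 1, x_2 = 0 ↦ 1  ≥
x_1 = 1, x_2 = 1/2 ↦ 1  ≥
x_1 = 1, x_2 = 1 ↦ 1  ≥
So 5 of the 9 assignments meet the threshold.

5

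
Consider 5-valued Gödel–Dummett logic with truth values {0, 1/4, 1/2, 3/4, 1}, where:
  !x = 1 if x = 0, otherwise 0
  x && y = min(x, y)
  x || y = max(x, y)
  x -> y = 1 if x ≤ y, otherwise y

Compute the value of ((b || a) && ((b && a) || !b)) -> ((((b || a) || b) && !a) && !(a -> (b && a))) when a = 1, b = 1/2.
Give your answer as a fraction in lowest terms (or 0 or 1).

b || a = 1/2 || 1 = 1
b && a = 1/2 && 1 = 1/2
!b = !1/2 = 0
(b && a) || !b = 1/2 || 0 = 1/2
(b || a) && ((b && a) || !b) = 1 && 1/2 = 1/2
b || a = 1/2 || 1 = 1
(b || a) || b = 1 || 1/2 = 1
!a = !1 = 0
((b || a) || b) && !a = 1 && 0 = 0
b && a = 1/2 && 1 = 1/2
a -> (b && a) = 1 -> 1/2 = 1/2
!(a -> (b && a)) = !1/2 = 0
(((b || a) || b) && !a) && !(a -> (b && a)) = 0 && 0 = 0
((b || a) && ((b && a) || !b)) -> ((((b || a) || b) && !a) && !(a -> (b && a))) = 1/2 -> 0 = 0

0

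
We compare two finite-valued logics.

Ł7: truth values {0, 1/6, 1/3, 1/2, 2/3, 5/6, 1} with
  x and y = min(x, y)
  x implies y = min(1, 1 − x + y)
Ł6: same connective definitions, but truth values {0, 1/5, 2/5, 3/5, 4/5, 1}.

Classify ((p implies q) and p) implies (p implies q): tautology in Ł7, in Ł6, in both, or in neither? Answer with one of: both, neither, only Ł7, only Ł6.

In Ł7: every assignment gives 1 — tautology.
In Ł6: every assignment gives 1 — tautology.

both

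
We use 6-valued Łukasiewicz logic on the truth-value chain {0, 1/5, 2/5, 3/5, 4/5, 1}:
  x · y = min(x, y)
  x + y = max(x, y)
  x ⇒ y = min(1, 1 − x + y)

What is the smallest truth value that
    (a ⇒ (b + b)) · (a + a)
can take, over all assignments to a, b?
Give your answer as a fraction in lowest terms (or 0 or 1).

0

Take a = 0, b = 0:
b + b = 0 + 0 = 0
a ⇒ (b + b) = 0 ⇒ 0 = 1
a + a = 0 + 0 = 0
(a ⇒ (b + b)) · (a + a) = 1 · 0 = 0
No assignment yields a value below 0, so this is the minimum.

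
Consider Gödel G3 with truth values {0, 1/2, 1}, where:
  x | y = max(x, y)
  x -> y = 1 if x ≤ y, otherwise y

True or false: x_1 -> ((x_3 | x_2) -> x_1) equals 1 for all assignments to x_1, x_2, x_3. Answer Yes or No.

At x_1 = 1, x_2 = 1, x_3 = 1/2, for instance:
x_3 | x_2 = 1/2 | 1 = 1
(x_3 | x_2) -> x_1 = 1 -> 1 = 1
x_1 -> ((x_3 | x_2) -> x_1) = 1 -> 1 = 1
and checking the remaining 26 assignments likewise gives ≥ 1 in every case.

Yes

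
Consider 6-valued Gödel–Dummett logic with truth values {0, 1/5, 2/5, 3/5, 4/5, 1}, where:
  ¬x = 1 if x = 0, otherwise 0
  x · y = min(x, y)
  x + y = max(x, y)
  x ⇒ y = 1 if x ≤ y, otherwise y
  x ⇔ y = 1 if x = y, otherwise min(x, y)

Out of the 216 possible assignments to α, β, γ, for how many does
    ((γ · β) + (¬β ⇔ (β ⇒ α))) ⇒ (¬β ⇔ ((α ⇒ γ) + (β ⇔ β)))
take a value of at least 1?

value 1: 61 assignments (counts)
value 0: 155 assignments
So 61 of the 216 assignments meet the threshold.

61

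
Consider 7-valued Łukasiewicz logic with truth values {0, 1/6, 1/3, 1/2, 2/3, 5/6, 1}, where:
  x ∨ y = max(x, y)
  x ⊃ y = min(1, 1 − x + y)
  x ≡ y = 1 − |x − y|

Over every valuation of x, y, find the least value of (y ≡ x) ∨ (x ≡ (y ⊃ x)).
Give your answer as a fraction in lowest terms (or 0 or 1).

1/2

Take x = 0, y = 1/2:
y ≡ x = 1/2 ≡ 0 = 1/2
y ⊃ x = 1/2 ⊃ 0 = 1/2
x ≡ (y ⊃ x) = 0 ≡ 1/2 = 1/2
(y ≡ x) ∨ (x ≡ (y ⊃ x)) = 1/2 ∨ 1/2 = 1/2
No assignment yields a value below 1/2, so this is the minimum.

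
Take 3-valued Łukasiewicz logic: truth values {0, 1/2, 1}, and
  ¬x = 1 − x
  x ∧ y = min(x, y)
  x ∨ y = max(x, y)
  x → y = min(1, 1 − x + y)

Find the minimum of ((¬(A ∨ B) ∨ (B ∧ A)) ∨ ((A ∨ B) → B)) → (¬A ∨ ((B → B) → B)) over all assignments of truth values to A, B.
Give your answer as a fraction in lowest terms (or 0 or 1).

Take A = 1/2, B = 1/2:
A ∨ B = 1/2 ∨ 1/2 = 1/2
¬(A ∨ B) = ¬1/2 = 1/2
B ∧ A = 1/2 ∧ 1/2 = 1/2
¬(A ∨ B) ∨ (B ∧ A) = 1/2 ∨ 1/2 = 1/2
A ∨ B = 1/2 ∨ 1/2 = 1/2
(A ∨ B) → B = 1/2 → 1/2 = 1
(¬(A ∨ B) ∨ (B ∧ A)) ∨ ((A ∨ B) → B) = 1/2 ∨ 1 = 1
¬A = ¬1/2 = 1/2
B → B = 1/2 → 1/2 = 1
(B → B) → B = 1 → 1/2 = 1/2
¬A ∨ ((B → B) → B) = 1/2 ∨ 1/2 = 1/2
((¬(A ∨ B) ∨ (B ∧ A)) ∨ ((A ∨ B) → B)) → (¬A ∨ ((B → B) → B)) = 1 → 1/2 = 1/2
No assignment yields a value below 1/2, so this is the minimum.

1/2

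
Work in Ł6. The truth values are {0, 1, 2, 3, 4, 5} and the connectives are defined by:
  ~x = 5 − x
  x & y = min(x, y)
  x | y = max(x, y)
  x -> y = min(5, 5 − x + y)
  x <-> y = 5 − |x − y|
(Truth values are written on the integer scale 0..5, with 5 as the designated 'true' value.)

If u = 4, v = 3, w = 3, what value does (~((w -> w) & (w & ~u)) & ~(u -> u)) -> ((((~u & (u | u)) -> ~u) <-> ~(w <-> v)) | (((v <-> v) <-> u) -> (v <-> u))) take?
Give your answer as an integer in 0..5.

w -> w = 3 -> 3 = 5
~u = ~4 = 1
w & ~u = 3 & 1 = 1
(w -> w) & (w & ~u) = 5 & 1 = 1
~((w -> w) & (w & ~u)) = ~1 = 4
u -> u = 4 -> 4 = 5
~(u -> u) = ~5 = 0
~((w -> w) & (w & ~u)) & ~(u -> u) = 4 & 0 = 0
~u = ~4 = 1
u | u = 4 | 4 = 4
~u & (u | u) = 1 & 4 = 1
~u = ~4 = 1
(~u & (u | u)) -> ~u = 1 -> 1 = 5
w <-> v = 3 <-> 3 = 5
~(w <-> v) = ~5 = 0
((~u & (u | u)) -> ~u) <-> ~(w <-> v) = 5 <-> 0 = 0
v <-> v = 3 <-> 3 = 5
(v <-> v) <-> u = 5 <-> 4 = 4
v <-> u = 3 <-> 4 = 4
((v <-> v) <-> u) -> (v <-> u) = 4 -> 4 = 5
(((~u & (u | u)) -> ~u) <-> ~(w <-> v)) | (((v <-> v) <-> u) -> (v <-> u)) = 0 | 5 = 5
(~((w -> w) & (w & ~u)) & ~(u -> u)) -> ((((~u & (u | u)) -> ~u) <-> ~(w <-> v)) | (((v <-> v) <-> u) -> (v <-> u))) = 0 -> 5 = 5

5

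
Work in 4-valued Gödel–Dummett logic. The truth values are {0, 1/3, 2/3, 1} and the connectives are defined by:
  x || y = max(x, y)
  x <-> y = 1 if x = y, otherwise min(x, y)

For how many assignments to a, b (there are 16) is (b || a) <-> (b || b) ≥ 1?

10

a = 0, b = 0 ↦ 1  ≥
a = 0, b = 1/3 ↦ 1  ≥
a = 0, b = 2/3 ↦ 1  ≥
a = 0, b = 1 ↦ 1  ≥
a = 1/3, b = 0 ↦ 0  <
a = 1/3, b = 1/3 ↦ 1  ≥
a = 1/3, b = 2/3 ↦ 1  ≥
a = 1/3, b = 1 ↦ 1  ≥
a = 2/3, b = 0 ↦ 0  <
a = 2/3, b = 1/3 ↦ 1/3  <
a = 2/3, b = 2/3 ↦ 1  ≥
a = 2/3, b = 1 ↦ 1  ≥
a = 1, b = 0 ↦ 0  <
a = 1, b = 1/3 ↦ 1/3  <
a = 1, b = 2/3 ↦ 2/3  <
a = 1, b = 1 ↦ 1  ≥
So 10 of the 16 assignments meet the threshold.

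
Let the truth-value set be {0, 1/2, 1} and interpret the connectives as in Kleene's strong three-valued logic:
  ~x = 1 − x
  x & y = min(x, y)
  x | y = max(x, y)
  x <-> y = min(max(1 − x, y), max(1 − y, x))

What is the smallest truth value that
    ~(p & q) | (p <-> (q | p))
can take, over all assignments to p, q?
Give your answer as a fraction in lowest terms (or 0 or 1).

Take p = 1/2, q = 1/2:
p & q = 1/2 & 1/2 = 1/2
~(p & q) = ~1/2 = 1/2
q | p = 1/2 | 1/2 = 1/2
p <-> (q | p) = 1/2 <-> 1/2 = 1/2
~(p & q) | (p <-> (q | p)) = 1/2 | 1/2 = 1/2
No assignment yields a value below 1/2, so this is the minimum.

1/2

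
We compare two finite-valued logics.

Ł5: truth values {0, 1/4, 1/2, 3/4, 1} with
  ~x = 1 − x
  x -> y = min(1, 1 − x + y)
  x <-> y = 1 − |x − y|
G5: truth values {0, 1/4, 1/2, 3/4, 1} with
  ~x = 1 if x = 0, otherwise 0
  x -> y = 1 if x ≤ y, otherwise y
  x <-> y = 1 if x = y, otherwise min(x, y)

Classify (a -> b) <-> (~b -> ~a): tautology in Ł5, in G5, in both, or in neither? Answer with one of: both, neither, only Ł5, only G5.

In Ł5: every assignment gives 1 — tautology.
In G5: at a = 1/2, b = 1/4 the value is 1/4 — not a tautology.

only Ł5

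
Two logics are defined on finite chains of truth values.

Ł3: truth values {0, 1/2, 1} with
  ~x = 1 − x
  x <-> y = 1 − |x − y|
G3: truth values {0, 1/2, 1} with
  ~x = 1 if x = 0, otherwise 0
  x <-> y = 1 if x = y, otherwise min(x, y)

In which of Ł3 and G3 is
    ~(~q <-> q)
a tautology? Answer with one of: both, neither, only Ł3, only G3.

In Ł3: at q = 1/2 the value is 0 — not a tautology.
In G3: every assignment gives 1 — tautology.

only G3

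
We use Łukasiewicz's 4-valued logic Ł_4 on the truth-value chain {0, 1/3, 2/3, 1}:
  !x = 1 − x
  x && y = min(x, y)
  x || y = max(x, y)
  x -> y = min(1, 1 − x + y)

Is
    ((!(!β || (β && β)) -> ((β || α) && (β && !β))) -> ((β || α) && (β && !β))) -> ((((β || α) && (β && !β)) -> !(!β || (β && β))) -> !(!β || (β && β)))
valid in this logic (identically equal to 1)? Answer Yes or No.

Yes

α = 0, β = 0 ↦ 1
α = 0, β = 1/3 ↦ 1
α = 0, β = 2/3 ↦ 1
α = 0, β = 1 ↦ 1
α = 1/3, β = 0 ↦ 1
α = 1/3, β = 1/3 ↦ 1
α = 1/3, β = 2/3 ↦ 1
α = 1/3, β = 1 ↦ 1
α = 2/3, β = 0 ↦ 1
α = 2/3, β = 1/3 ↦ 1
α = 2/3, β = 2/3 ↦ 1
α = 2/3, β = 1 ↦ 1
α = 1, β = 0 ↦ 1
α = 1, β = 1/3 ↦ 1
α = 1, β = 2/3 ↦ 1
α = 1, β = 1 ↦ 1
Every assignment gives a value ≥ 1.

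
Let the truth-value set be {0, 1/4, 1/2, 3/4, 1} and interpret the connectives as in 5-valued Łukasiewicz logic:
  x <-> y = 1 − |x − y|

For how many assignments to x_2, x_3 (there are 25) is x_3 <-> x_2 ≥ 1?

value 1: 5 assignments (counts)
value 3/4: 8 assignments
value 1/2: 6 assignments
value 1/4: 4 assignments
value 0: 2 assignments
So 5 of the 25 assignments meet the threshold.

5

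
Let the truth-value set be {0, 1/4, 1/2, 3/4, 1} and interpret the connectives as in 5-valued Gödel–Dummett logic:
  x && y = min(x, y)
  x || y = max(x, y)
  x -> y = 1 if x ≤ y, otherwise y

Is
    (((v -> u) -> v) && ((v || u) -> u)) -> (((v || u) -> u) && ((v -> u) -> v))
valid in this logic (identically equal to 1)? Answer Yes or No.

At u = 1/2, v = 3/4, for instance:
v -> u = 3/4 -> 1/2 = 1/2
(v -> u) -> v = 1/2 -> 3/4 = 1
v || u = 3/4 || 1/2 = 3/4
(v || u) -> u = 3/4 -> 1/2 = 1/2
((v -> u) -> v) && ((v || u) -> u) = 1 && 1/2 = 1/2
((v || u) -> u) && ((v -> u) -> v) = 1/2 && 1 = 1/2
(((v -> u) -> v) && ((v || u) -> u)) -> (((v || u) -> u) && ((v -> u) -> v)) = 1/2 -> 1/2 = 1
and checking the remaining 24 assignments likewise gives ≥ 1 in every case.

Yes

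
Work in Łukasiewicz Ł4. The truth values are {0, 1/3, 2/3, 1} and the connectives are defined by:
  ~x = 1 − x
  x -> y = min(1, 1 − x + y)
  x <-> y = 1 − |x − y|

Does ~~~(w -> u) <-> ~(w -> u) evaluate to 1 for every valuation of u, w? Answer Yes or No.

Yes

u = 0, w = 0 ↦ 1
u = 0, w = 1/3 ↦ 1
u = 0, w = 2/3 ↦ 1
u = 0, w = 1 ↦ 1
u = 1/3, w = 0 ↦ 1
u = 1/3, w = 1/3 ↦ 1
u = 1/3, w = 2/3 ↦ 1
u = 1/3, w = 1 ↦ 1
u = 2/3, w = 0 ↦ 1
u = 2/3, w = 1/3 ↦ 1
u = 2/3, w = 2/3 ↦ 1
u = 2/3, w = 1 ↦ 1
u = 1, w = 0 ↦ 1
u = 1, w = 1/3 ↦ 1
u = 1, w = 2/3 ↦ 1
u = 1, w = 1 ↦ 1
Every assignment gives a value ≥ 1.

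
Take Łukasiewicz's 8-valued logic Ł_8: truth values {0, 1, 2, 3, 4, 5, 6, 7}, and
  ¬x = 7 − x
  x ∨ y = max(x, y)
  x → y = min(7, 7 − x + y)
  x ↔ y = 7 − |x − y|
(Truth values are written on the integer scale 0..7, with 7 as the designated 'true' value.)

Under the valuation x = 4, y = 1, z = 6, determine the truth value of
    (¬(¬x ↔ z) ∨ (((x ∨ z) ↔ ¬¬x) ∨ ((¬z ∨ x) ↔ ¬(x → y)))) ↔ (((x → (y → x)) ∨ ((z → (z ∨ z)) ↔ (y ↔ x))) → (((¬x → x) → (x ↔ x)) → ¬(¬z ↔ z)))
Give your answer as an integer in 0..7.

¬x = ¬4 = 3
¬x ↔ z = 3 ↔ 6 = 4
¬(¬x ↔ z) = ¬4 = 3
x ∨ z = 4 ∨ 6 = 6
¬x = ¬4 = 3
¬¬x = ¬3 = 4
(x ∨ z) ↔ ¬¬x = 6 ↔ 4 = 5
¬z = ¬6 = 1
¬z ∨ x = 1 ∨ 4 = 4
x → y = 4 → 1 = 4
¬(x → y) = ¬4 = 3
(¬z ∨ x) ↔ ¬(x → y) = 4 ↔ 3 = 6
((x ∨ z) ↔ ¬¬x) ∨ ((¬z ∨ x) ↔ ¬(x → y)) = 5 ∨ 6 = 6
¬(¬x ↔ z) ∨ (((x ∨ z) ↔ ¬¬x) ∨ ((¬z ∨ x) ↔ ¬(x → y))) = 3 ∨ 6 = 6
y → x = 1 → 4 = 7
x → (y → x) = 4 → 7 = 7
z ∨ z = 6 ∨ 6 = 6
z → (z ∨ z) = 6 → 6 = 7
y ↔ x = 1 ↔ 4 = 4
(z → (z ∨ z)) ↔ (y ↔ x) = 7 ↔ 4 = 4
(x → (y → x)) ∨ ((z → (z ∨ z)) ↔ (y ↔ x)) = 7 ∨ 4 = 7
¬x = ¬4 = 3
¬x → x = 3 → 4 = 7
x ↔ x = 4 ↔ 4 = 7
(¬x → x) → (x ↔ x) = 7 → 7 = 7
¬z = ¬6 = 1
¬z ↔ z = 1 ↔ 6 = 2
¬(¬z ↔ z) = ¬2 = 5
((¬x → x) → (x ↔ x)) → ¬(¬z ↔ z) = 7 → 5 = 5
((x → (y → x)) ∨ ((z → (z ∨ z)) ↔ (y ↔ x))) → (((¬x → x) → (x ↔ x)) → ¬(¬z ↔ z)) = 7 → 5 = 5
(¬(¬x ↔ z) ∨ (((x ∨ z) ↔ ¬¬x) ∨ ((¬z ∨ x) ↔ ¬(x → y)))) ↔ (((x → (y → x)) ∨ ((z → (z ∨ z)) ↔ (y ↔ x))) → (((¬x → x) → (x ↔ x)) → ¬(¬z ↔ z))) = 6 ↔ 5 = 6

6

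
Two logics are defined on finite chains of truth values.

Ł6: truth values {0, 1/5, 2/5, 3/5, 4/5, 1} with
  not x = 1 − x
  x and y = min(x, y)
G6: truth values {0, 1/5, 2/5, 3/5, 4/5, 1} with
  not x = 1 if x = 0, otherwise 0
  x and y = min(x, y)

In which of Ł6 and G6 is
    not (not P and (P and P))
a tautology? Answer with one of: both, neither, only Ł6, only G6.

only G6

In Ł6: at P = 1/5 the value is 4/5 — not a tautology.
In G6: every assignment gives 1 — tautology.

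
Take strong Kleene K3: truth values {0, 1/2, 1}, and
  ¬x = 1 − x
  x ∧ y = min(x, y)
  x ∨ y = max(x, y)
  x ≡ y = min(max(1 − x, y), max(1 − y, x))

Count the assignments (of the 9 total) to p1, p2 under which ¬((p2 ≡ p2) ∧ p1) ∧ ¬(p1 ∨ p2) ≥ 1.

1

p1 = 0, p2 = 0 ↦ 1  ≥
p1 = 0, p2 = 1/2 ↦ 1/2  <
p1 = 0, p2 = 1 ↦ 0  <
p1 = 1/2, p2 = 0 ↦ 1/2  <
p1 = 1/2, p2 = 1/2 ↦ 1/2  <
p1 = 1/2, p2 = 1 ↦ 0  <
p1 = 1, p2 = 0 ↦ 0  <
p1 = 1, p2 = 1/2 ↦ 0  <
p1 = 1, p2 = 1 ↦ 0  <
So 1 of the 9 assignments meets the threshold.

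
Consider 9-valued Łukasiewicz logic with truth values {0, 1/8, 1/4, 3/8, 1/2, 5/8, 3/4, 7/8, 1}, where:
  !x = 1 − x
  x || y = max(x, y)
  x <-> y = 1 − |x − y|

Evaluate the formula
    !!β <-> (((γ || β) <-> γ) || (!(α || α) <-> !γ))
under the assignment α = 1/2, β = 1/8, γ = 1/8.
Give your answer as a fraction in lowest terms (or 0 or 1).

!β = !1/8 = 7/8
!!β = !7/8 = 1/8
γ || β = 1/8 || 1/8 = 1/8
(γ || β) <-> γ = 1/8 <-> 1/8 = 1
α || α = 1/2 || 1/2 = 1/2
!(α || α) = !1/2 = 1/2
!γ = !1/8 = 7/8
!(α || α) <-> !γ = 1/2 <-> 7/8 = 5/8
((γ || β) <-> γ) || (!(α || α) <-> !γ) = 1 || 5/8 = 1
!!β <-> (((γ || β) <-> γ) || (!(α || α) <-> !γ)) = 1/8 <-> 1 = 1/8

1/8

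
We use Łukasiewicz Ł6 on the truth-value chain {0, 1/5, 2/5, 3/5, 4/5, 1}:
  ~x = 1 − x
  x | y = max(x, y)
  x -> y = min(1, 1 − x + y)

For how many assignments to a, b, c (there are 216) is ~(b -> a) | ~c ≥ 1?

value 1: 41 assignments (counts)
value 4/5: 43 assignments
value 3/5: 42 assignments
value 2/5: 38 assignments
value 1/5: 31 assignments
value 0: 21 assignments
So 41 of the 216 assignments meet the threshold.

41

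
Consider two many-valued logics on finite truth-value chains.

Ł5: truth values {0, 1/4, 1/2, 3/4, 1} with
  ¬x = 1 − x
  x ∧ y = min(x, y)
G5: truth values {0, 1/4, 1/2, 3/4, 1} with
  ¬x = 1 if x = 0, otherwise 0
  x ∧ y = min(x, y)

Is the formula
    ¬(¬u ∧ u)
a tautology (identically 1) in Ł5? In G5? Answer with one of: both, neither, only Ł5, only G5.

In Ł5: at u = 1/4 the value is 3/4 — not a tautology.
In G5: every assignment gives 1 — tautology.

only G5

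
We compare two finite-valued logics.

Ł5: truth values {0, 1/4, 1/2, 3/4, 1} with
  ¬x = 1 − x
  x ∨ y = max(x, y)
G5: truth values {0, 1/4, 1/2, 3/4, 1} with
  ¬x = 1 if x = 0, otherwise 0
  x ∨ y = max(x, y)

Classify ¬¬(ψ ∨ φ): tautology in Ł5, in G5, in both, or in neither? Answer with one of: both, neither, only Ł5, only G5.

In Ł5: at φ = 0, ψ = 0 the value is 0 — not a tautology.
In G5: at φ = 0, ψ = 0 the value is 0 — not a tautology.

neither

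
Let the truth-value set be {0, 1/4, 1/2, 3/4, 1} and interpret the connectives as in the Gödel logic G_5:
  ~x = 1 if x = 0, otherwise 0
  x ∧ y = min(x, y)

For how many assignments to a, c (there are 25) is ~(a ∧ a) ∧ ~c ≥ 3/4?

value 1: 1 assignment (counts)
value 0: 24 assignments
So 1 of the 25 assignments meets the threshold.

1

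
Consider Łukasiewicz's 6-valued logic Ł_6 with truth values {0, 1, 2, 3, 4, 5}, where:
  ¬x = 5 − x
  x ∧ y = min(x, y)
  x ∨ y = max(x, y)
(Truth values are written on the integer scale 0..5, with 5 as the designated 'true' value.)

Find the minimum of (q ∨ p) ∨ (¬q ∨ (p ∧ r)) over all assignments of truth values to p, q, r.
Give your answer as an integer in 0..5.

3

Take p = 0, q = 2, r = 0:
q ∨ p = 2 ∨ 0 = 2
¬q = ¬2 = 3
p ∧ r = 0 ∧ 0 = 0
¬q ∨ (p ∧ r) = 3 ∨ 0 = 3
(q ∨ p) ∨ (¬q ∨ (p ∧ r)) = 2 ∨ 3 = 3
No assignment yields a value below 3, so this is the minimum.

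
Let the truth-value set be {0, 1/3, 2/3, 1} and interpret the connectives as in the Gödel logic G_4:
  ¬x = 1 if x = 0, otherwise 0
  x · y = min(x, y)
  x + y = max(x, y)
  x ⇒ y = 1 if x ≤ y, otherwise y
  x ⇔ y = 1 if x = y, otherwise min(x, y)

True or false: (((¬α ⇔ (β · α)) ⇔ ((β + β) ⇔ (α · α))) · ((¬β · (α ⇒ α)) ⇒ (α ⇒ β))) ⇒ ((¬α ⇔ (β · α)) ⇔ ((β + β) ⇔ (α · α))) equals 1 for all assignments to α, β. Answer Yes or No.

Yes

α = 0, β = 0 ↦ 1
α = 0, β = 1/3 ↦ 1
α = 0, β = 2/3 ↦ 1
α = 0, β = 1 ↦ 1
α = 1/3, β = 0 ↦ 1
α = 1/3, β = 1/3 ↦ 1
α = 1/3, β = 2/3 ↦ 1
α = 1/3, β = 1 ↦ 1
α = 2/3, β = 0 ↦ 1
α = 2/3, β = 1/3 ↦ 1
α = 2/3, β = 2/3 ↦ 1
α = 2/3, β = 1 ↦ 1
α = 1, β = 0 ↦ 1
α = 1, β = 1/3 ↦ 1
α = 1, β = 2/3 ↦ 1
α = 1, β = 1 ↦ 1
Every assignment gives a value ≥ 1.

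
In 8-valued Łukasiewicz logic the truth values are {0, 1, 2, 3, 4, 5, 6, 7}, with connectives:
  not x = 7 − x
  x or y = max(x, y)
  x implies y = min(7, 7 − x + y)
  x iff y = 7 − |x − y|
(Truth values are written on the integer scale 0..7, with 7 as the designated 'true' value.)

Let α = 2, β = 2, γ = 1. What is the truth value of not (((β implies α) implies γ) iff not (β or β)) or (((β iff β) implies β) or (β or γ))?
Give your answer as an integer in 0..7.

4

β implies α = 2 implies 2 = 7
(β implies α) implies γ = 7 implies 1 = 1
β or β = 2 or 2 = 2
not (β or β) = not 2 = 5
((β implies α) implies γ) iff not (β or β) = 1 iff 5 = 3
not (((β implies α) implies γ) iff not (β or β)) = not 3 = 4
β iff β = 2 iff 2 = 7
(β iff β) implies β = 7 implies 2 = 2
β or γ = 2 or 1 = 2
((β iff β) implies β) or (β or γ) = 2 or 2 = 2
not (((β implies α) implies γ) iff not (β or β)) or (((β iff β) implies β) or (β or γ)) = 4 or 2 = 4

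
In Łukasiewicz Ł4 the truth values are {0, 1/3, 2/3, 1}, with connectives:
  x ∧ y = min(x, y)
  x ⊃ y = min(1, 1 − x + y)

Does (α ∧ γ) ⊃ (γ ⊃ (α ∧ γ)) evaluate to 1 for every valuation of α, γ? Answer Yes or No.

Yes

α = 0, γ = 0 ↦ 1
α = 0, γ = 1/3 ↦ 1
α = 0, γ = 2/3 ↦ 1
α = 0, γ = 1 ↦ 1
α = 1/3, γ = 0 ↦ 1
α = 1/3, γ = 1/3 ↦ 1
α = 1/3, γ = 2/3 ↦ 1
α = 1/3, γ = 1 ↦ 1
α = 2/3, γ = 0 ↦ 1
α = 2/3, γ = 1/3 ↦ 1
α = 2/3, γ = 2/3 ↦ 1
α = 2/3, γ = 1 ↦ 1
α = 1, γ = 0 ↦ 1
α = 1, γ = 1/3 ↦ 1
α = 1, γ = 2/3 ↦ 1
α = 1, γ = 1 ↦ 1
Every assignment gives a value ≥ 1.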